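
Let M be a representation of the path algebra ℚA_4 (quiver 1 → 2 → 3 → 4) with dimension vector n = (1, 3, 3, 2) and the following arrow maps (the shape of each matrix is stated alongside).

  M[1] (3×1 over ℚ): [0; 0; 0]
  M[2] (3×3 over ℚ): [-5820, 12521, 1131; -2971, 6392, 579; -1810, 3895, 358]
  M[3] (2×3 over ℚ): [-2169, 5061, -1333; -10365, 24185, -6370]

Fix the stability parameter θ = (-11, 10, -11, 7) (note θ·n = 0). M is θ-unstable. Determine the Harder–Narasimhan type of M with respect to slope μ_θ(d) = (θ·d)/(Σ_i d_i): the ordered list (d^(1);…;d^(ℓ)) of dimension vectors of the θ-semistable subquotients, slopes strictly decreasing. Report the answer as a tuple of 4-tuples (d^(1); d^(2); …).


Interval decomposition of M: I[1,1], I[2,3], I[2,4]^2.
HN type (ℓ=3): μ^(1)=7; μ^(2)=-1/2; μ^(3)=-11

((0, 0, 0, 2); (0, 3, 3, 0); (1, 0, 0, 0))


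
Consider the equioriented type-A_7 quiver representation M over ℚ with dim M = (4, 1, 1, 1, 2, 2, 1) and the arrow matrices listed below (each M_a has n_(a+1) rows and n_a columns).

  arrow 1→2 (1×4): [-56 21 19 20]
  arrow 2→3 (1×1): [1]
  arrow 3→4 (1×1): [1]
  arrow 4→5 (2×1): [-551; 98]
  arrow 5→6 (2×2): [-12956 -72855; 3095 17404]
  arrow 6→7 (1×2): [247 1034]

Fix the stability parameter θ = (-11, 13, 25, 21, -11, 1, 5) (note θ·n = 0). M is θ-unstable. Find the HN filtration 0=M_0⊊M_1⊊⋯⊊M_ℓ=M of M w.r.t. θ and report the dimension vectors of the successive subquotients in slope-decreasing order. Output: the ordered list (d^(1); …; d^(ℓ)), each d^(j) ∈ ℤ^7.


Barcode: M ≅ I[1,1]^3, I[1,6], I[5,7]. HN layers by μ_θ (4 steps, strictly decreasing):
  μ^(1)=49/5; μ^(2)=5; μ^(3)=1; μ^(4)=-11

((0, 1, 1, 1, 1, 1, 0); (0, 0, 0, 0, 0, 0, 1); (0, 0, 0, 0, 0, 1, 0); (4, 0, 0, 0, 1, 0, 0))


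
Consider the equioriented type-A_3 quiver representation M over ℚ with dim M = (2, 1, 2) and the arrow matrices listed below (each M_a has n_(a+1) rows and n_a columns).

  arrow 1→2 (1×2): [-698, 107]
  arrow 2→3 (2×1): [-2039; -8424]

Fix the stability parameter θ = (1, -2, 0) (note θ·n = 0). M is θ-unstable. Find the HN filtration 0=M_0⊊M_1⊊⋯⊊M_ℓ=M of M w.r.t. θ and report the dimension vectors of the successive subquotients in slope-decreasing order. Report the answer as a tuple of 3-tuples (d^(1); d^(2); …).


Via rank(M_{q-1}∘⋯∘M_p): M ≅ I[1,1], I[1,3], I[3,3].
μ_θ-semistable layers: μ^(1)=1; μ^(2)=0; μ^(3)=-1/2

((1, 0, 0); (0, 0, 2); (1, 1, 0))


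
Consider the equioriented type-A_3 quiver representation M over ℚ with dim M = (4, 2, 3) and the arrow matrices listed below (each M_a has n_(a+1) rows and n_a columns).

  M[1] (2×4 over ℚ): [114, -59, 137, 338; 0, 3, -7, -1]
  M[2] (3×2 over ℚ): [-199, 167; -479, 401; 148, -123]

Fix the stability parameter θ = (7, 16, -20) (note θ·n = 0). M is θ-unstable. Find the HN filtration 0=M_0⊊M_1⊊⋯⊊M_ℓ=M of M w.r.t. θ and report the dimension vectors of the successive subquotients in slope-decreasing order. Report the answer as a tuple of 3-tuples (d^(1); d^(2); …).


Via rank(M_{q-1}∘⋯∘M_p): M ≅ I[1,1]^2, I[1,3]^2, I[3,3].
μ_θ-semistable layers: μ^(1)=7; μ^(2)=1; μ^(3)=-20

((2, 0, 0); (2, 2, 2); (0, 0, 1))


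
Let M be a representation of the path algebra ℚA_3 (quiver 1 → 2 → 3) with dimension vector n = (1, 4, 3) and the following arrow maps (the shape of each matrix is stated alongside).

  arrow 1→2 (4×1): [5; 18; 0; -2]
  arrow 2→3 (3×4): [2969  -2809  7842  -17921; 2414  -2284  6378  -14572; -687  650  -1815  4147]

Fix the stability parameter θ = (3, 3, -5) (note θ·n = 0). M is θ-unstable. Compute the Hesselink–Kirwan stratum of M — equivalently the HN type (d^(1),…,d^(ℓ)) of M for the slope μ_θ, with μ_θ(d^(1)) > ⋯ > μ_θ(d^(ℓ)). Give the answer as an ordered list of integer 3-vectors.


Barcode: M ≅ I[1,3], I[2,2], I[2,3]^2. HN layers by μ_θ (3 steps, strictly decreasing):
  μ^(1)=3; μ^(2)=1/3; μ^(3)=-1

((0, 1, 0); (1, 1, 1); (0, 2, 2))


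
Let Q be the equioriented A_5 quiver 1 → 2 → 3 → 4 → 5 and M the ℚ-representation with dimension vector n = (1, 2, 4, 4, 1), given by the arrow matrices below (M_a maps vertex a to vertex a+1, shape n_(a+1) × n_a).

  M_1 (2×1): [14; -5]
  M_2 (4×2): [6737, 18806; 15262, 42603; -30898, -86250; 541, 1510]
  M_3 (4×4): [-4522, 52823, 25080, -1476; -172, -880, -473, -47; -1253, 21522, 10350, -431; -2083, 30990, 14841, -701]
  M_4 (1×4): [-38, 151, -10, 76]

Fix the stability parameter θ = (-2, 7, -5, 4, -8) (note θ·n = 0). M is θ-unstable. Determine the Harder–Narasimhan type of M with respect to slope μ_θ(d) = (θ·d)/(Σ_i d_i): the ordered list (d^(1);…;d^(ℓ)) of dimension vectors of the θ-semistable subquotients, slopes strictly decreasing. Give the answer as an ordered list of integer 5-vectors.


Interval decomposition of M: I[1,4], I[2,5], I[3,4]^2.
HN type (ℓ=5): μ^(1)=4; μ^(2)=1; μ^(3)=-1/2; μ^(4)=-2; μ^(5)=-5

((0, 0, 0, 3, 0); (0, 1, 1, 0, 0); (0, 1, 1, 1, 1); (1, 0, 0, 0, 0); (0, 0, 2, 0, 0))


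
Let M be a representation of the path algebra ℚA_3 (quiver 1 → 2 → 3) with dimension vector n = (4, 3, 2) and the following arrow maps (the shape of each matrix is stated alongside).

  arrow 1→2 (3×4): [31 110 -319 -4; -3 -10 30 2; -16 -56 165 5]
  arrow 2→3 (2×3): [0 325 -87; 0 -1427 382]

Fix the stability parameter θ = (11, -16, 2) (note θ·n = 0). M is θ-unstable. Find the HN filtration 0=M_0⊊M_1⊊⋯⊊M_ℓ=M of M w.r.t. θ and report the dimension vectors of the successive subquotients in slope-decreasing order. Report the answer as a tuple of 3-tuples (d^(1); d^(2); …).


Barcode: M ≅ I[1,1], I[1,2], I[1,3]^2. HN layers by μ_θ (3 steps, strictly decreasing):
  μ^(1)=11; μ^(2)=2; μ^(3)=-5/2

((1, 0, 0); (0, 0, 2); (3, 3, 0))


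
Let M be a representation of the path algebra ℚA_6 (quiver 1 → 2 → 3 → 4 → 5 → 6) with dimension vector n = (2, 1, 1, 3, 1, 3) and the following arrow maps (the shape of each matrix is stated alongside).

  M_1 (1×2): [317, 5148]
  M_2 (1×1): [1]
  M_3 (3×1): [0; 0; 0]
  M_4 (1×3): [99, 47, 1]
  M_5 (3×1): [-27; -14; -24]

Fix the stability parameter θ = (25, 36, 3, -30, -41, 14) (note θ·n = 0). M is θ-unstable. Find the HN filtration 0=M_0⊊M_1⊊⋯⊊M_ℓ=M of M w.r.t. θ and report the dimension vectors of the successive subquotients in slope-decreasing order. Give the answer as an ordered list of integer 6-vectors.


Barcode: M ≅ I[1,1], I[1,3], I[4,4]^2, I[4,6], I[6,6]^2. HN layers by μ_θ (5 steps, strictly decreasing):
  μ^(1)=25; μ^(2)=64/3; μ^(3)=14; μ^(4)=-30; μ^(5)=-71/2

((1, 0, 0, 0, 0, 0); (1, 1, 1, 0, 0, 0); (0, 0, 0, 0, 0, 3); (0, 0, 0, 2, 0, 0); (0, 0, 0, 1, 1, 0))


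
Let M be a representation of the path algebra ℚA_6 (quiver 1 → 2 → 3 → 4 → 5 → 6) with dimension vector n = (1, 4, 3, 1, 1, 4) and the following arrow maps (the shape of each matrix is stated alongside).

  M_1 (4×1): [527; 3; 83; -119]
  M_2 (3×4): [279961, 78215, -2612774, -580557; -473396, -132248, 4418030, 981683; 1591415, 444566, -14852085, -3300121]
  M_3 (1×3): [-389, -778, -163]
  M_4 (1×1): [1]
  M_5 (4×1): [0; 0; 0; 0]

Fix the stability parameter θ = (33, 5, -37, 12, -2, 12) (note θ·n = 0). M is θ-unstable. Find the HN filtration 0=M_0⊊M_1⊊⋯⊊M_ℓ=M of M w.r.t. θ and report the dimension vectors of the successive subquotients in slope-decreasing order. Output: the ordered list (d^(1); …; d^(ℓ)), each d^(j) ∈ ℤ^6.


Barcode: M ≅ I[1,5], I[2,2], I[2,3]^2, I[6,6]^4. HN layers by μ_θ (4 steps, strictly decreasing):
  μ^(1)=12; μ^(2)=5; μ^(3)=1/3; μ^(4)=-16

((0, 0, 0, 0, 0, 4); (0, 1, 0, 1, 1, 0); (1, 1, 1, 0, 0, 0); (0, 2, 2, 0, 0, 0))


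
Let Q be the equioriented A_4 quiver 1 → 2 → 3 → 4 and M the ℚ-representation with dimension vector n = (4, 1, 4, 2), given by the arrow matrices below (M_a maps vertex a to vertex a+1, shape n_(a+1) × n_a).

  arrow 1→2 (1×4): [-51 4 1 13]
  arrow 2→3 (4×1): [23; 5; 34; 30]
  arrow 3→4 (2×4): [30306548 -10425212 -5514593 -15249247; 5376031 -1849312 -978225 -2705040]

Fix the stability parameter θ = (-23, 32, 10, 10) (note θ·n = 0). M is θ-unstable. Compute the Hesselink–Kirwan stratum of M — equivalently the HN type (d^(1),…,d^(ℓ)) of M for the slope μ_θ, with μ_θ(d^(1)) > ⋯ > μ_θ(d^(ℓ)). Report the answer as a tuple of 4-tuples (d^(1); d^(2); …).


Barcode: M ≅ I[1,1]^3, I[1,4], I[3,3]^2, I[3,4]. HN layers by μ_θ (3 steps, strictly decreasing):
  μ^(1)=52/3; μ^(2)=10; μ^(3)=-23

((0, 1, 1, 1); (0, 0, 3, 1); (4, 0, 0, 0))


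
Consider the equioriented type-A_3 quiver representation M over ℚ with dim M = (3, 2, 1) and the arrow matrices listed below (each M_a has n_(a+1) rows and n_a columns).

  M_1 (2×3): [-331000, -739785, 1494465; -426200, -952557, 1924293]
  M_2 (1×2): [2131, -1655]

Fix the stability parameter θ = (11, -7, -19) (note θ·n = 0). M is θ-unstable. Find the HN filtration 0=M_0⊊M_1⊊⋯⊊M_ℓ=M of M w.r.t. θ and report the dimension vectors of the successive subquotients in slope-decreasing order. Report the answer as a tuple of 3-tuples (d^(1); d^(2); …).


Via rank(M_{q-1}∘⋯∘M_p): M ≅ I[1,1]^2, I[1,2], I[2,3].
μ_θ-semistable layers: μ^(1)=11; μ^(2)=2; μ^(3)=-13

((2, 0, 0); (1, 1, 0); (0, 1, 1))


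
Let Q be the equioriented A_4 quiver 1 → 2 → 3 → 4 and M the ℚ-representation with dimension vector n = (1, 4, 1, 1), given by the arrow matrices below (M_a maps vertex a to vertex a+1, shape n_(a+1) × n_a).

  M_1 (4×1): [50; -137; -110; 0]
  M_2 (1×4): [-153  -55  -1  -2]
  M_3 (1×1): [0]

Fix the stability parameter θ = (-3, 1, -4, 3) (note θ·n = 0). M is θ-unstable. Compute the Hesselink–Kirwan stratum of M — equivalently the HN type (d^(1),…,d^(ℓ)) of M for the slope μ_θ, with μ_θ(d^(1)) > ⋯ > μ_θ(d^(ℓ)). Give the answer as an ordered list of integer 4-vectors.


Interval decomposition of M: I[1,3], I[2,2]^3, I[4,4].
HN type (ℓ=4): μ^(1)=3; μ^(2)=1; μ^(3)=-3/2; μ^(4)=-3

((0, 0, 0, 1); (0, 3, 0, 0); (0, 1, 1, 0); (1, 0, 0, 0))


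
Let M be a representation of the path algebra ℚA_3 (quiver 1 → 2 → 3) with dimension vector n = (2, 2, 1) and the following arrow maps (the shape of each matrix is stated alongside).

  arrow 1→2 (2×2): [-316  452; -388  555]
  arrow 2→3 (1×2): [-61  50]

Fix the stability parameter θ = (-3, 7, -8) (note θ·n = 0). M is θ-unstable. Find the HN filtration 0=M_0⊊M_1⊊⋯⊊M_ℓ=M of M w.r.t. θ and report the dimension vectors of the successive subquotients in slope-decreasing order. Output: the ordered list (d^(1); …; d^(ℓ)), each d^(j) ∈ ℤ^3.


Via rank(M_{q-1}∘⋯∘M_p): M ≅ I[1,2], I[1,3].
μ_θ-semistable layers: μ^(1)=7; μ^(2)=-1/2; μ^(3)=-3

((0, 1, 0); (0, 1, 1); (2, 0, 0))


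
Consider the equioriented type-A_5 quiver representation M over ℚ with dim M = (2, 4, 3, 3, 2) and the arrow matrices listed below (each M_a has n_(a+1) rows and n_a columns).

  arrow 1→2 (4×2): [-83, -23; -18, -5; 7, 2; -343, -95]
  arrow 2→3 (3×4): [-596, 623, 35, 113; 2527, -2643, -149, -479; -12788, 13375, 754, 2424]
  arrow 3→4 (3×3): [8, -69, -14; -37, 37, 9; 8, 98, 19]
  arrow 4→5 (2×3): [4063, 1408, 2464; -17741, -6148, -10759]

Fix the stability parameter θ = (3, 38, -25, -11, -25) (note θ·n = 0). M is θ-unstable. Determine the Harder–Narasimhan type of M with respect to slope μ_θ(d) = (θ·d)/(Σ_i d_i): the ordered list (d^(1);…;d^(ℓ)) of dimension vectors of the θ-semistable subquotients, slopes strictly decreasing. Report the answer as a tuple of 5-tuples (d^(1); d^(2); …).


Via rank(M_{q-1}∘⋯∘M_p): M ≅ I[1,5]^2, I[2,2], I[2,4].
μ_θ-semistable layers: μ^(1)=38; μ^(2)=2/3; μ^(3)=-4

((0, 1, 0, 0, 0); (0, 1, 1, 1, 0); (2, 2, 2, 2, 2))


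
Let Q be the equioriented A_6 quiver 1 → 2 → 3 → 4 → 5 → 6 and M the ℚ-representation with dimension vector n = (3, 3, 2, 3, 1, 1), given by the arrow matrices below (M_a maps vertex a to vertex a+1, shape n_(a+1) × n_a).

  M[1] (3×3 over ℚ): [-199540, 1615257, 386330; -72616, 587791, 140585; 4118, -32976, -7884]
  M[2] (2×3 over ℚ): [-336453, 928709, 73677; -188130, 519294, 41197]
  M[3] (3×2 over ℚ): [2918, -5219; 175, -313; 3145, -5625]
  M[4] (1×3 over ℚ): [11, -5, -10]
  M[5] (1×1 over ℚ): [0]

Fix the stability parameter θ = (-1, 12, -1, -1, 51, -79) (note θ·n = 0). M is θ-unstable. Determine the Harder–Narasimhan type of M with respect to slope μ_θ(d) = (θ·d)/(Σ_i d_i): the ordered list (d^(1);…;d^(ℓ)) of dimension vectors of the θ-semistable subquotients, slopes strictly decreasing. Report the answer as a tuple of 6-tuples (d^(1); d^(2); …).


Barcode: M ≅ I[1,2], I[1,4], I[1,5], I[4,4], I[6,6]. HN layers by μ_θ (5 steps, strictly decreasing):
  μ^(1)=51; μ^(2)=12; μ^(3)=10/3; μ^(4)=-1; μ^(5)=-79

((0, 0, 0, 0, 1, 0); (0, 1, 0, 0, 0, 0); (0, 2, 2, 2, 0, 0); (3, 0, 0, 1, 0, 0); (0, 0, 0, 0, 0, 1))


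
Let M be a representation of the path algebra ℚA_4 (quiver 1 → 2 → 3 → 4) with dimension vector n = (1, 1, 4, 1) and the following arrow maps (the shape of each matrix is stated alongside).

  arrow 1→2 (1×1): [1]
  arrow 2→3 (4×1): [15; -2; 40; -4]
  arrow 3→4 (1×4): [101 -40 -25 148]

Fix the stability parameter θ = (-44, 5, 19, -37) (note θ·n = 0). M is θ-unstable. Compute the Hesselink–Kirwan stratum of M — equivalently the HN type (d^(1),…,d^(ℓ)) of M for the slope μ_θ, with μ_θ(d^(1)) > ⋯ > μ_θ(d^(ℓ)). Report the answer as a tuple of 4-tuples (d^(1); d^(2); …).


Barcode: M ≅ I[1,4], I[3,3]^3. HN layers by μ_θ (3 steps, strictly decreasing):
  μ^(1)=19; μ^(2)=-13/3; μ^(3)=-44

((0, 0, 3, 0); (0, 1, 1, 1); (1, 0, 0, 0))


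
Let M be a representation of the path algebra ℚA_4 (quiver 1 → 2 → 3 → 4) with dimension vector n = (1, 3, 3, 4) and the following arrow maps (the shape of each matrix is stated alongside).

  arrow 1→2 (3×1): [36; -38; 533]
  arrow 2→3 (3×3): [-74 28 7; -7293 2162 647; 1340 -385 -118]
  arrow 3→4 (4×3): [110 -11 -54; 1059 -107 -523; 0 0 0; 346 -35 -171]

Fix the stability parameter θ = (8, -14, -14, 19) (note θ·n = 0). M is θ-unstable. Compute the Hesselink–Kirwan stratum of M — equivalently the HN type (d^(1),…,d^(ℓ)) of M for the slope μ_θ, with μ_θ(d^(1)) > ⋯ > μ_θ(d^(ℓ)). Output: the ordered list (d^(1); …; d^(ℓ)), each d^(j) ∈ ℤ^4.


Via rank(M_{q-1}∘⋯∘M_p): M ≅ I[1,4], I[2,4]^2, I[4,4].
μ_θ-semistable layers: μ^(1)=19; μ^(2)=-20/3; μ^(3)=-14

((0, 0, 0, 4); (1, 1, 1, 0); (0, 2, 2, 0))


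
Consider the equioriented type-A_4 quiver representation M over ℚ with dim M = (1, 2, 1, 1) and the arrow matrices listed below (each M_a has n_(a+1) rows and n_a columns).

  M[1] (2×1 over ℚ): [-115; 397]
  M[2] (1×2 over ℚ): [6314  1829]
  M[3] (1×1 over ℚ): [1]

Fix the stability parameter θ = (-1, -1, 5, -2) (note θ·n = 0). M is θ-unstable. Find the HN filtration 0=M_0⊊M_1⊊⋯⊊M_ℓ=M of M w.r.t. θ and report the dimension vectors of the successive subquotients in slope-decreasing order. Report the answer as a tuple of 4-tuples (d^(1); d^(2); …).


Via rank(M_{q-1}∘⋯∘M_p): M ≅ I[1,4], I[2,2].
μ_θ-semistable layers: μ^(1)=3/2; μ^(2)=-1

((0, 0, 1, 1); (1, 2, 0, 0))


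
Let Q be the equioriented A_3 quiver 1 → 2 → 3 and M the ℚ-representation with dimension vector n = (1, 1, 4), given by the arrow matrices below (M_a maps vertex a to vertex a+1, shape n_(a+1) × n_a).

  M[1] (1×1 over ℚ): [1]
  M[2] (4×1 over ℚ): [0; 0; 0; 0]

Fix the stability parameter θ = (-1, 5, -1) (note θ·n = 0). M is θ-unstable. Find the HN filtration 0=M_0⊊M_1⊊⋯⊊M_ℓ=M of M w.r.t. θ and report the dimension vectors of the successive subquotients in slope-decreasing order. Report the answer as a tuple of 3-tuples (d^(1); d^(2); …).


Via rank(M_{q-1}∘⋯∘M_p): M ≅ I[1,2], I[3,3]^4.
μ_θ-semistable layers: μ^(1)=5; μ^(2)=-1

((0, 1, 0); (1, 0, 4))


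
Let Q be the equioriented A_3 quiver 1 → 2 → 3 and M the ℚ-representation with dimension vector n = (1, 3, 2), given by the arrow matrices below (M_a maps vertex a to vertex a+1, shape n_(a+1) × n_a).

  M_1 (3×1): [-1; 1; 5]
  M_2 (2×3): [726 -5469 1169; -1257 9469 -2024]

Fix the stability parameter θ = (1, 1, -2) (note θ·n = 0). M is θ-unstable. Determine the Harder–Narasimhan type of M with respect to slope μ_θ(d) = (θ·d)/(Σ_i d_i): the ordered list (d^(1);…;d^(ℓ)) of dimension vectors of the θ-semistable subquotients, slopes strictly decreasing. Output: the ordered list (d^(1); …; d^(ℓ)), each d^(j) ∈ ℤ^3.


Interval decomposition of M: I[1,3], I[2,2], I[2,3].
HN type (ℓ=3): μ^(1)=1; μ^(2)=0; μ^(3)=-1/2

((0, 1, 0); (1, 1, 1); (0, 1, 1))


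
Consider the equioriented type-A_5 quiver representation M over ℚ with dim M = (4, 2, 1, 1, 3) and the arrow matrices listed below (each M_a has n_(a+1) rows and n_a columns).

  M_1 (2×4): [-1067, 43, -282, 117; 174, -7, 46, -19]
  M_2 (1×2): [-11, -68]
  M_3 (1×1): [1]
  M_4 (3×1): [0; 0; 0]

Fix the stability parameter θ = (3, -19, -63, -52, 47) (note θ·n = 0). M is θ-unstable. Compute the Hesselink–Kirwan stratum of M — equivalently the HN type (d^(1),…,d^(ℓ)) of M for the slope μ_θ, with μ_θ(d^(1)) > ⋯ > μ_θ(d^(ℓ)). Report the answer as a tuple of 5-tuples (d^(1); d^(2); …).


Via rank(M_{q-1}∘⋯∘M_p): M ≅ I[1,1]^2, I[1,2], I[1,4], I[5,5]^3.
μ_θ-semistable layers: μ^(1)=47; μ^(2)=3; μ^(3)=-8; μ^(4)=-131/4

((0, 0, 0, 0, 3); (2, 0, 0, 0, 0); (1, 1, 0, 0, 0); (1, 1, 1, 1, 0))


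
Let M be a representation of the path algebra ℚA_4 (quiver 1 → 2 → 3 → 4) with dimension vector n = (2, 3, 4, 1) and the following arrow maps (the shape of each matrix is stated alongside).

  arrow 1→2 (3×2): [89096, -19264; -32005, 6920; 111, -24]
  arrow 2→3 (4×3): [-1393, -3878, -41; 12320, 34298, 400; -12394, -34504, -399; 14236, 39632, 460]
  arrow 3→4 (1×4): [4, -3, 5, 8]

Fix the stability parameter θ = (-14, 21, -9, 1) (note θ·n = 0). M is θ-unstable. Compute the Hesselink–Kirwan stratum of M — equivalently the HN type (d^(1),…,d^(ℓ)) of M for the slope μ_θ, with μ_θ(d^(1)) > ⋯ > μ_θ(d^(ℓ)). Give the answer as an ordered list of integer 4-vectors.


Via rank(M_{q-1}∘⋯∘M_p): M ≅ I[1,1], I[1,4], I[2,3]^2, I[3,3].
μ_θ-semistable layers: μ^(1)=6; μ^(2)=13/3; μ^(3)=-9; μ^(4)=-14

((0, 2, 2, 0); (0, 1, 1, 1); (0, 0, 1, 0); (2, 0, 0, 0))


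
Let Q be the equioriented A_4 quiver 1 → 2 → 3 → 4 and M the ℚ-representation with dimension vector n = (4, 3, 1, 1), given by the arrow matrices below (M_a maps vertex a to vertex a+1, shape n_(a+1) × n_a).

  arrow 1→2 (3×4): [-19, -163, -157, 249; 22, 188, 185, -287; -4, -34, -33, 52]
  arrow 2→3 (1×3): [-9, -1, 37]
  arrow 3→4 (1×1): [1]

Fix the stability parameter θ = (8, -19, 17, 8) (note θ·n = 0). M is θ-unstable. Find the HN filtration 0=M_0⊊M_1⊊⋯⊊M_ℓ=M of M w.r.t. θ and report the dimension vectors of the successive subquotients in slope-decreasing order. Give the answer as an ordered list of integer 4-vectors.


Barcode: M ≅ I[1,1], I[1,2]^2, I[1,4]. HN layers by μ_θ (3 steps, strictly decreasing):
  μ^(1)=25/2; μ^(2)=8; μ^(3)=-11/2

((0, 0, 1, 1); (1, 0, 0, 0); (3, 3, 0, 0))


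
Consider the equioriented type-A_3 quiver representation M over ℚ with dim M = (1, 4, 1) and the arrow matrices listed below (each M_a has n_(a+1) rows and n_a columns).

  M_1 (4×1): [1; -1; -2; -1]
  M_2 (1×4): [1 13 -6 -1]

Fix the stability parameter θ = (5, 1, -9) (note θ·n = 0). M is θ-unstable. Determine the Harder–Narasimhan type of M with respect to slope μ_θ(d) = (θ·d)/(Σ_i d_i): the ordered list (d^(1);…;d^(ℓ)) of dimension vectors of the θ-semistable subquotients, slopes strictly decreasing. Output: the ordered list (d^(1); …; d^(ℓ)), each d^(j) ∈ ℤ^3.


Via rank(M_{q-1}∘⋯∘M_p): M ≅ I[1,3], I[2,2]^3.
μ_θ-semistable layers: μ^(1)=1; μ^(2)=-1

((0, 3, 0); (1, 1, 1))


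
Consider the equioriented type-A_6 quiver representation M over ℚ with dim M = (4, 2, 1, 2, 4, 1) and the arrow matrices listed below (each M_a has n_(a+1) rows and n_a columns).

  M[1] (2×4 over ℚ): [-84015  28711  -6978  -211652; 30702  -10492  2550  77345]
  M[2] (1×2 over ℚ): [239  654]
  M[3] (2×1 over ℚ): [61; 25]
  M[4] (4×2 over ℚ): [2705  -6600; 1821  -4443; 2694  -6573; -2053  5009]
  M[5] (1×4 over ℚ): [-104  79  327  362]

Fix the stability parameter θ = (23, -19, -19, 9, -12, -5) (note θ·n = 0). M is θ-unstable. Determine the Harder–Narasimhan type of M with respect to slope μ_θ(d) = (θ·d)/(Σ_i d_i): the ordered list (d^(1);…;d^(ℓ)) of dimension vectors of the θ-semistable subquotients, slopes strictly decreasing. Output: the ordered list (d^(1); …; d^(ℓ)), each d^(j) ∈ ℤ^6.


Interval decomposition of M: I[1,1]^2, I[1,2], I[1,6], I[4,5], I[5,5]^2.
HN type (ℓ=6): μ^(1)=23; μ^(2)=2; μ^(3)=-3/2; μ^(4)=-8/3; μ^(5)=-5; μ^(6)=-12

((2, 0, 0, 0, 0, 0); (1, 1, 0, 0, 0, 0); (0, 0, 0, 1, 1, 0); (0, 0, 0, 1, 1, 1); (1, 1, 1, 0, 0, 0); (0, 0, 0, 0, 2, 0))


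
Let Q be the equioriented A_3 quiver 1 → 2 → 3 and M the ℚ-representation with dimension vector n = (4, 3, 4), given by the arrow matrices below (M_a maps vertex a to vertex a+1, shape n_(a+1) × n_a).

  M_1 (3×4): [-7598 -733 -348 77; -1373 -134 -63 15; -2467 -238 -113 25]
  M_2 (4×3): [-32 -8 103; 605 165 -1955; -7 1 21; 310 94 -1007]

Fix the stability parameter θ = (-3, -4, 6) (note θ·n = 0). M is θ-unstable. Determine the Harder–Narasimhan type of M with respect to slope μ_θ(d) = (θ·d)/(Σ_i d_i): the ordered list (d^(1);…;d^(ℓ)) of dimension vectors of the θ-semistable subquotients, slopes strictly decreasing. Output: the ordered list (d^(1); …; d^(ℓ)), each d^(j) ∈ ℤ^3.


Barcode: M ≅ I[1,1], I[1,2], I[1,3]^2, I[3,3]^2. HN layers by μ_θ (3 steps, strictly decreasing):
  μ^(1)=6; μ^(2)=-3; μ^(3)=-7/2

((0, 0, 4); (1, 0, 0); (3, 3, 0))


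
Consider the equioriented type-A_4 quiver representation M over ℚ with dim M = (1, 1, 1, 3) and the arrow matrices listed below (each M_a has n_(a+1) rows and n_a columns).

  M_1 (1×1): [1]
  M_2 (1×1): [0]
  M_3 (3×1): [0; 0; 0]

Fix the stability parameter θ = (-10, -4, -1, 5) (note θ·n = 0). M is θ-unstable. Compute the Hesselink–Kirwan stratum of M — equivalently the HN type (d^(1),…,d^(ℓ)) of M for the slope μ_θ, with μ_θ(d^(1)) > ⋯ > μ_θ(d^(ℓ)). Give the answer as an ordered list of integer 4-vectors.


Via rank(M_{q-1}∘⋯∘M_p): M ≅ I[1,2], I[3,3], I[4,4]^3.
μ_θ-semistable layers: μ^(1)=5; μ^(2)=-1; μ^(3)=-4; μ^(4)=-10

((0, 0, 0, 3); (0, 0, 1, 0); (0, 1, 0, 0); (1, 0, 0, 0))


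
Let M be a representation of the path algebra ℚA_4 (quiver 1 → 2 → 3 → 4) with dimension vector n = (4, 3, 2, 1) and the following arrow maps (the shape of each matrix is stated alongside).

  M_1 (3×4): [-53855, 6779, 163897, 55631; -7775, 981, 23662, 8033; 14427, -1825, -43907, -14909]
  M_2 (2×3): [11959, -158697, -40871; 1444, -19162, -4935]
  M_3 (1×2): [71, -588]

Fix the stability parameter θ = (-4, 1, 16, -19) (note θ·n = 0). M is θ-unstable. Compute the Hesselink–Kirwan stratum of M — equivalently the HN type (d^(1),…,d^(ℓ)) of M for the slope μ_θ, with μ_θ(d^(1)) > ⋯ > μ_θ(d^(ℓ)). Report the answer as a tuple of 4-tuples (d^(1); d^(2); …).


Interval decomposition of M: I[1,1], I[1,2], I[1,3], I[1,4].
HN type (ℓ=4): μ^(1)=16; μ^(2)=1; μ^(3)=-2/3; μ^(4)=-4

((0, 0, 1, 0); (0, 2, 0, 0); (0, 1, 1, 1); (4, 0, 0, 0))


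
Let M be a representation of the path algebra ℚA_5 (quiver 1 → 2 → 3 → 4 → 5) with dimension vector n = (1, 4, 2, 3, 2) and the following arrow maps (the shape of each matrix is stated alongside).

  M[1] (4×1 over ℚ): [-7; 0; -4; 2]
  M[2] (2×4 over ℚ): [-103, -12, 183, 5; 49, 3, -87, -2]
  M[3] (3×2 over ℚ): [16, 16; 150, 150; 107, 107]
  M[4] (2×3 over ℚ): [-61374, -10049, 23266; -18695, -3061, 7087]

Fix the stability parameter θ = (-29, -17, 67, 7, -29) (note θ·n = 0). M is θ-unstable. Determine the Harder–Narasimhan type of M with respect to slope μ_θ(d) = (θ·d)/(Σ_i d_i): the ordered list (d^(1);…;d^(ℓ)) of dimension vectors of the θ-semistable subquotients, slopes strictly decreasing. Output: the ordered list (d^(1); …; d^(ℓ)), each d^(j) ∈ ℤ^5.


Barcode: M ≅ I[1,3], I[2,2]^2, I[2,5], I[4,4], I[4,5]. HN layers by μ_θ (6 steps, strictly decreasing):
  μ^(1)=67; μ^(2)=15; μ^(3)=7; μ^(4)=-11; μ^(5)=-17; μ^(6)=-29

((0, 0, 1, 0, 0); (0, 0, 1, 1, 1); (0, 0, 0, 1, 0); (0, 0, 0, 1, 1); (0, 4, 0, 0, 0); (1, 0, 0, 0, 0))


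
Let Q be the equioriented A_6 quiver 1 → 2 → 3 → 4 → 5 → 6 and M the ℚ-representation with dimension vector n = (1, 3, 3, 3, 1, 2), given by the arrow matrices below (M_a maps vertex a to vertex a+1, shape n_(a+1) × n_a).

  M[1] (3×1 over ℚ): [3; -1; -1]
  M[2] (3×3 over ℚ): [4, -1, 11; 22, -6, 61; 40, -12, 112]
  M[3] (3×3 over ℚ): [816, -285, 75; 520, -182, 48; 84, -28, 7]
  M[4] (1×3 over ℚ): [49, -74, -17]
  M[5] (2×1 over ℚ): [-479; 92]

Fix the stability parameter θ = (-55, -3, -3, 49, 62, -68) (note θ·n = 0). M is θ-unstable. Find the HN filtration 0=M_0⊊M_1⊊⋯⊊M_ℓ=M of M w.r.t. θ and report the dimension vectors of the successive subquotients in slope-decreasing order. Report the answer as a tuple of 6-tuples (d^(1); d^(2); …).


Interval decomposition of M: I[1,6], I[2,2], I[2,3], I[3,4], I[4,4], I[6,6].
HN type (ℓ=5): μ^(1)=49; μ^(2)=43/3; μ^(3)=-3; μ^(4)=-55; μ^(5)=-68

((0, 0, 0, 2, 0, 0); (0, 0, 0, 1, 1, 1); (0, 3, 3, 0, 0, 0); (1, 0, 0, 0, 0, 0); (0, 0, 0, 0, 0, 1))


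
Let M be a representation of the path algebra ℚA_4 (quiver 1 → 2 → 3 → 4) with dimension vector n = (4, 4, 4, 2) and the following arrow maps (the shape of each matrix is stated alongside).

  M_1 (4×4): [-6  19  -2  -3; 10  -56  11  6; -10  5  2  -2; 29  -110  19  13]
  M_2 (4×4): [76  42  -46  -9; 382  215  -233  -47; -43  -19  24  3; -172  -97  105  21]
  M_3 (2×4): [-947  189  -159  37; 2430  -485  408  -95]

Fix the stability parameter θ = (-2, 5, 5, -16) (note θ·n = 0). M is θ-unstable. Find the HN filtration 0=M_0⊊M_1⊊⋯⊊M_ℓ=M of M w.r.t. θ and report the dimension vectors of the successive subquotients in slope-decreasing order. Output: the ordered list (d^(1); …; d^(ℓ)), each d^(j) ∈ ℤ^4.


Via rank(M_{q-1}∘⋯∘M_p): M ≅ I[1,3]^2, I[1,4]^2.
μ_θ-semistable layers: μ^(1)=5; μ^(2)=-2

((0, 2, 2, 0); (4, 2, 2, 2))


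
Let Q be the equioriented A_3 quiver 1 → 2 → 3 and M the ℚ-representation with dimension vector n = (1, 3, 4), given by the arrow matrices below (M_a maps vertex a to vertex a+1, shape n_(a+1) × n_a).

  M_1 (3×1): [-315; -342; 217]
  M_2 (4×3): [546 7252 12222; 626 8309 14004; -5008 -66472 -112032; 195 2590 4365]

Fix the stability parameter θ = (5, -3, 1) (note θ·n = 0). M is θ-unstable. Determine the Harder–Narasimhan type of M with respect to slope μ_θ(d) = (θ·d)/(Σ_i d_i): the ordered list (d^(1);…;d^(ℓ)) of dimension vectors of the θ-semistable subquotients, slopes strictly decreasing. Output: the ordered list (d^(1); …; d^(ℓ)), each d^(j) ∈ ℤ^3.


Interval decomposition of M: I[1,2], I[2,3]^2, I[3,3]^2.
HN type (ℓ=2): μ^(1)=1; μ^(2)=-3

((1, 1, 4); (0, 2, 0))


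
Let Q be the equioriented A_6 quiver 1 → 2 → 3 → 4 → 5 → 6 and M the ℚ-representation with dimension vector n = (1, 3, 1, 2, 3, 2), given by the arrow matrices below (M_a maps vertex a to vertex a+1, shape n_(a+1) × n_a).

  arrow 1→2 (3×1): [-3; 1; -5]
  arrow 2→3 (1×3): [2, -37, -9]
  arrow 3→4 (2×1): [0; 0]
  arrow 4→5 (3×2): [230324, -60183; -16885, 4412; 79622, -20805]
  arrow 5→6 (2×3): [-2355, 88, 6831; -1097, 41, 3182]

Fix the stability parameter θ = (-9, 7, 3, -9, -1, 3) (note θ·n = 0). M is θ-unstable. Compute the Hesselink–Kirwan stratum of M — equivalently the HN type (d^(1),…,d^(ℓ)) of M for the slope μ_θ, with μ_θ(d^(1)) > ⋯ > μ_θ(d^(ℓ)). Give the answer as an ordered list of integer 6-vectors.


Barcode: M ≅ I[1,3], I[2,2]^2, I[4,5], I[4,6], I[5,6]. HN layers by μ_θ (5 steps, strictly decreasing):
  μ^(1)=7; μ^(2)=5; μ^(3)=3; μ^(4)=-1; μ^(5)=-9

((0, 2, 0, 0, 0, 0); (0, 1, 1, 0, 0, 0); (0, 0, 0, 0, 0, 2); (0, 0, 0, 0, 3, 0); (1, 0, 0, 2, 0, 0))


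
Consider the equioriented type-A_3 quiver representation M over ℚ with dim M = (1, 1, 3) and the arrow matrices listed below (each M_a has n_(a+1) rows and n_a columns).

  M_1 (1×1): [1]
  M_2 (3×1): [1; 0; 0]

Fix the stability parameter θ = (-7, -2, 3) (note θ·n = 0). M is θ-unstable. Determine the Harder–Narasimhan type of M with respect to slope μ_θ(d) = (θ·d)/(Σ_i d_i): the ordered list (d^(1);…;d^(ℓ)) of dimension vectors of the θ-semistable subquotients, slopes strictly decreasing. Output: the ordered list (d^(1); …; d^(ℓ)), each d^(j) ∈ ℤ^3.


Via rank(M_{q-1}∘⋯∘M_p): M ≅ I[1,3], I[3,3]^2.
μ_θ-semistable layers: μ^(1)=3; μ^(2)=-2; μ^(3)=-7

((0, 0, 3); (0, 1, 0); (1, 0, 0))


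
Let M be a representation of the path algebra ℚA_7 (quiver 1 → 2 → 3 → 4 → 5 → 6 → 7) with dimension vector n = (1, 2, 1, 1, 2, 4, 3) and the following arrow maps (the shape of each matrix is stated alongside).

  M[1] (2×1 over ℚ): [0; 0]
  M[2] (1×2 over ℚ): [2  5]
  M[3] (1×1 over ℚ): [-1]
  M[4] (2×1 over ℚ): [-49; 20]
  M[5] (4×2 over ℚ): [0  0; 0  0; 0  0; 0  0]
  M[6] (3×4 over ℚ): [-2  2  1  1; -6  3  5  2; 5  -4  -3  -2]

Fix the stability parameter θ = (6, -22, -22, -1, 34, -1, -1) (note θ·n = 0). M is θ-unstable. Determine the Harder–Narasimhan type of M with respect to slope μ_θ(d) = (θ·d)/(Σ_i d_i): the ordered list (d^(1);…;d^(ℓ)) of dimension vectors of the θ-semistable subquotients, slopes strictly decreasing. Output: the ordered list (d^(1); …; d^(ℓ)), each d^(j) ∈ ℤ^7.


Barcode: M ≅ I[1,1], I[2,2], I[2,5], I[5,5], I[6,6], I[6,7]^3. HN layers by μ_θ (4 steps, strictly decreasing):
  μ^(1)=34; μ^(2)=6; μ^(3)=-1; μ^(4)=-22

((0, 0, 0, 0, 2, 0, 0); (1, 0, 0, 0, 0, 0, 0); (0, 0, 0, 1, 0, 4, 3); (0, 2, 1, 0, 0, 0, 0))


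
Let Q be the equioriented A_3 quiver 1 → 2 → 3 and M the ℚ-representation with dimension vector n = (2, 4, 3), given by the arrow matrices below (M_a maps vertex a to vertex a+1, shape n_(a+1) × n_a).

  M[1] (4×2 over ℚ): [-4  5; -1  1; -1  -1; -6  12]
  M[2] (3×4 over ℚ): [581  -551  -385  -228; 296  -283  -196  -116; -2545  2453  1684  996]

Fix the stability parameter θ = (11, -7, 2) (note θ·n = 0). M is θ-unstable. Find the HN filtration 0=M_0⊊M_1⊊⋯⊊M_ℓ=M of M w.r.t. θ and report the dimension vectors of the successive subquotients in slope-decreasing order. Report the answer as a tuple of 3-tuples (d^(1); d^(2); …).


Barcode: M ≅ I[1,3]^2, I[2,2], I[2,3]. HN layers by μ_θ (2 steps, strictly decreasing):
  μ^(1)=2; μ^(2)=-7

((2, 2, 3); (0, 2, 0))


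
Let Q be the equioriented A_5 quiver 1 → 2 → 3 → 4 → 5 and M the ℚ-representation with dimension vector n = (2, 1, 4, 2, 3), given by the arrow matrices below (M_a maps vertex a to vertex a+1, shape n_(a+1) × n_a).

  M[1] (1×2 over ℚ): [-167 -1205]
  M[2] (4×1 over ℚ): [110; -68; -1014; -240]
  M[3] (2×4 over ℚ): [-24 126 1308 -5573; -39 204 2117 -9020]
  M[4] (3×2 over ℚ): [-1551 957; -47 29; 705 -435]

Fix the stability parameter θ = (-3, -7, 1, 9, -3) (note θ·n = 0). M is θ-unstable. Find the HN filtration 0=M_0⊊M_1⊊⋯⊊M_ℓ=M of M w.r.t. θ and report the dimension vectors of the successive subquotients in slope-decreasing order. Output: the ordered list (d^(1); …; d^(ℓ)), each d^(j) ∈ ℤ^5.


Interval decomposition of M: I[1,1], I[1,3], I[3,3], I[3,4], I[3,5], I[5,5]^2.
HN type (ℓ=5): μ^(1)=9; μ^(2)=3; μ^(3)=1; μ^(4)=-3; μ^(5)=-5

((0, 0, 0, 1, 0); (0, 0, 0, 1, 1); (0, 0, 4, 0, 0); (1, 0, 0, 0, 2); (1, 1, 0, 0, 0))


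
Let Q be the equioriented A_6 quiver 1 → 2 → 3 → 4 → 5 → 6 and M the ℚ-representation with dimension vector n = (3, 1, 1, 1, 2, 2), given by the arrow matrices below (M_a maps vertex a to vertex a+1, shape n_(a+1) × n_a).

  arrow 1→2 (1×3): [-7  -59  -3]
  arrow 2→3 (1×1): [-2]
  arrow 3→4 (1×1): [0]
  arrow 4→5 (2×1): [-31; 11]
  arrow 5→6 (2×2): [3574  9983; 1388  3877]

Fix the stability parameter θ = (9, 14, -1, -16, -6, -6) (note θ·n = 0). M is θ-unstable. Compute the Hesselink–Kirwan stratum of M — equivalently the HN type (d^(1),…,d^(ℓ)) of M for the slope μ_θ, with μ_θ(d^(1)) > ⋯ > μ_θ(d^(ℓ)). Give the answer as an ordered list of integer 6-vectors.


Interval decomposition of M: I[1,1]^2, I[1,3], I[4,6], I[5,6].
HN type (ℓ=4): μ^(1)=9; μ^(2)=22/3; μ^(3)=-6; μ^(4)=-16

((2, 0, 0, 0, 0, 0); (1, 1, 1, 0, 0, 0); (0, 0, 0, 0, 2, 2); (0, 0, 0, 1, 0, 0))


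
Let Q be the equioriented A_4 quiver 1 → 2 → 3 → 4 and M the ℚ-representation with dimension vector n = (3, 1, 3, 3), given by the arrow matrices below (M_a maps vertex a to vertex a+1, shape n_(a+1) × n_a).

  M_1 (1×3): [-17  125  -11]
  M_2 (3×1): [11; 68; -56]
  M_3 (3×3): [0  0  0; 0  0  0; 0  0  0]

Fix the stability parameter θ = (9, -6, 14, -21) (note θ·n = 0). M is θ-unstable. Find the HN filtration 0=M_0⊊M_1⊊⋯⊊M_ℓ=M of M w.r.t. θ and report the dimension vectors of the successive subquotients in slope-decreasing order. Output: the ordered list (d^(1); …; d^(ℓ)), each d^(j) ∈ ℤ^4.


Interval decomposition of M: I[1,1]^2, I[1,3], I[3,3]^2, I[4,4]^3.
HN type (ℓ=4): μ^(1)=14; μ^(2)=9; μ^(3)=3/2; μ^(4)=-21

((0, 0, 3, 0); (2, 0, 0, 0); (1, 1, 0, 0); (0, 0, 0, 3))


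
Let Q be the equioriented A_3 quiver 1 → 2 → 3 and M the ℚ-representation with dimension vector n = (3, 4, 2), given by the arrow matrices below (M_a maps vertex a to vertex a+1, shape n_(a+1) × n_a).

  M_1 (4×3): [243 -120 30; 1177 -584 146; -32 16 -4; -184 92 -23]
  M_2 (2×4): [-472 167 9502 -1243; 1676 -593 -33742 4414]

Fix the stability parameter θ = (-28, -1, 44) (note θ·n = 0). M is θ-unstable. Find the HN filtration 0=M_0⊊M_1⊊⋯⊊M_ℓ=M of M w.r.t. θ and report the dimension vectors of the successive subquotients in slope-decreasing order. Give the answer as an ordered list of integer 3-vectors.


Via rank(M_{q-1}∘⋯∘M_p): M ≅ I[1,1], I[1,3]^2, I[2,2]^2.
μ_θ-semistable layers: μ^(1)=44; μ^(2)=-1; μ^(3)=-28

((0, 0, 2); (0, 4, 0); (3, 0, 0))


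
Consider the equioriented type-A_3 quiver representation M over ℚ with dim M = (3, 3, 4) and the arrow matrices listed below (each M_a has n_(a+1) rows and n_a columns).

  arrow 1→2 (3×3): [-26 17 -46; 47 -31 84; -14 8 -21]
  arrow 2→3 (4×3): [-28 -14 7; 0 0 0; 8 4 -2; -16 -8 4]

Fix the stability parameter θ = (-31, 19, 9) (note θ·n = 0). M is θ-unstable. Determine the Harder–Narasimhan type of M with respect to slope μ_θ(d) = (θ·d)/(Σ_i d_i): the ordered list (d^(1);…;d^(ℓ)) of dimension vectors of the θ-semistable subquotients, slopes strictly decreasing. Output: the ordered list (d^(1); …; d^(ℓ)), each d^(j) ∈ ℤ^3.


Barcode: M ≅ I[1,2]^2, I[1,3], I[3,3]^3. HN layers by μ_θ (4 steps, strictly decreasing):
  μ^(1)=19; μ^(2)=14; μ^(3)=9; μ^(4)=-31

((0, 2, 0); (0, 1, 1); (0, 0, 3); (3, 0, 0))


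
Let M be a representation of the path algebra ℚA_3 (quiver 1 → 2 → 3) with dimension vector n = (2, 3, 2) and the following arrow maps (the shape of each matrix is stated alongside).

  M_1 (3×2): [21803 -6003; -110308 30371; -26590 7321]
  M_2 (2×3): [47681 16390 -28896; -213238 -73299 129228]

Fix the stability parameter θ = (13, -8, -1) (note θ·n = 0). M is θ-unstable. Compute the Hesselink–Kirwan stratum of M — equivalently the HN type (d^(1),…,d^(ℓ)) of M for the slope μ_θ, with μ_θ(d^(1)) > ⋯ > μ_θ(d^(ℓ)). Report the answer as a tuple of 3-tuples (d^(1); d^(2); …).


Via rank(M_{q-1}∘⋯∘M_p): M ≅ I[1,3]^2, I[2,2].
μ_θ-semistable layers: μ^(1)=4/3; μ^(2)=-8

((2, 2, 2); (0, 1, 0))


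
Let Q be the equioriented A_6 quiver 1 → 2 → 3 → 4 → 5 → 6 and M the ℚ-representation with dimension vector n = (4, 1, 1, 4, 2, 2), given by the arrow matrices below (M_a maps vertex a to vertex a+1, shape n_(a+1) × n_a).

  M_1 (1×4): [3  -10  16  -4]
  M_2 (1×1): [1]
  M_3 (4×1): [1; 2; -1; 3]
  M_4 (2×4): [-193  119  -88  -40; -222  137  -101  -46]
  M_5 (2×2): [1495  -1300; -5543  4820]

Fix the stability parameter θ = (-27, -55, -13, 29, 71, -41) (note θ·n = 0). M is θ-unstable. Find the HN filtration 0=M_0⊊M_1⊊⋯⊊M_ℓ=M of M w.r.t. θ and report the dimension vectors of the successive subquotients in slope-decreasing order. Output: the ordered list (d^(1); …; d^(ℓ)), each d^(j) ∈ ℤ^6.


Via rank(M_{q-1}∘⋯∘M_p): M ≅ I[1,1]^3, I[1,6], I[4,4]^2, I[4,5], I[6,6].
μ_θ-semistable layers: μ^(1)=71; μ^(2)=29; μ^(3)=59/3; μ^(4)=-13; μ^(5)=-27; μ^(6)=-41

((0, 0, 0, 0, 1, 0); (0, 0, 0, 3, 0, 0); (0, 0, 0, 1, 1, 1); (0, 0, 1, 0, 0, 0); (3, 0, 0, 0, 0, 0); (1, 1, 0, 0, 0, 1))


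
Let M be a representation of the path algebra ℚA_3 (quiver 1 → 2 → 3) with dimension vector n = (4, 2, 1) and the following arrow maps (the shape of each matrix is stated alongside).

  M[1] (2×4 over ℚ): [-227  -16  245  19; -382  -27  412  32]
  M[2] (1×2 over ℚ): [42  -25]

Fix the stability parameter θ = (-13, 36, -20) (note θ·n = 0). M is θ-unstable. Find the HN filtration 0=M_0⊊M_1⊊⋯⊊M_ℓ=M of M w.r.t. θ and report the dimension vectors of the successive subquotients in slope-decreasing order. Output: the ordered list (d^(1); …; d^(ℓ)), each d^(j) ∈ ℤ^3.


Interval decomposition of M: I[1,1]^2, I[1,2], I[1,3].
HN type (ℓ=3): μ^(1)=36; μ^(2)=8; μ^(3)=-13

((0, 1, 0); (0, 1, 1); (4, 0, 0))


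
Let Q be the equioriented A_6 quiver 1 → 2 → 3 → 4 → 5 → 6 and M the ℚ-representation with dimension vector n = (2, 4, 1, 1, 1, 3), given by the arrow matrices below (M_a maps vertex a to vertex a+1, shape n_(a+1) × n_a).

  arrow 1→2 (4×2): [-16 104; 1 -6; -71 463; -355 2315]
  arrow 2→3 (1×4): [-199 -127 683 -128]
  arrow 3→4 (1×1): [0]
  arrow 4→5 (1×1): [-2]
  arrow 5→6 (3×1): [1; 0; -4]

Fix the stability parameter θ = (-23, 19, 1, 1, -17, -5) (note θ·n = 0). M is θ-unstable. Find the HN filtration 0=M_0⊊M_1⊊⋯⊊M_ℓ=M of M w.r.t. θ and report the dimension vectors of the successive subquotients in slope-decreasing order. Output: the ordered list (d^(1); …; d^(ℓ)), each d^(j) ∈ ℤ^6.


Via rank(M_{q-1}∘⋯∘M_p): M ≅ I[1,2], I[1,3], I[2,2]^2, I[4,6], I[6,6]^2.
μ_θ-semistable layers: μ^(1)=19; μ^(2)=10; μ^(3)=-5; μ^(4)=-8; μ^(5)=-23

((0, 3, 0, 0, 0, 0); (0, 1, 1, 0, 0, 0); (0, 0, 0, 0, 0, 3); (0, 0, 0, 1, 1, 0); (2, 0, 0, 0, 0, 0))


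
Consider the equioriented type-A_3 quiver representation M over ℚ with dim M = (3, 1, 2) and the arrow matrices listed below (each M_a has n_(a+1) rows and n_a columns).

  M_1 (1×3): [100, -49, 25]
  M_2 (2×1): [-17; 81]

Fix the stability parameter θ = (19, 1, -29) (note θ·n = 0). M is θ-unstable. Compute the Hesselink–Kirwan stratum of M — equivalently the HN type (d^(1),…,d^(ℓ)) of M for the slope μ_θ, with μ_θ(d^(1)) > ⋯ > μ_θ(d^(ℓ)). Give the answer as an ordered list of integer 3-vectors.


Interval decomposition of M: I[1,1]^2, I[1,3], I[3,3].
HN type (ℓ=3): μ^(1)=19; μ^(2)=-3; μ^(3)=-29

((2, 0, 0); (1, 1, 1); (0, 0, 1))


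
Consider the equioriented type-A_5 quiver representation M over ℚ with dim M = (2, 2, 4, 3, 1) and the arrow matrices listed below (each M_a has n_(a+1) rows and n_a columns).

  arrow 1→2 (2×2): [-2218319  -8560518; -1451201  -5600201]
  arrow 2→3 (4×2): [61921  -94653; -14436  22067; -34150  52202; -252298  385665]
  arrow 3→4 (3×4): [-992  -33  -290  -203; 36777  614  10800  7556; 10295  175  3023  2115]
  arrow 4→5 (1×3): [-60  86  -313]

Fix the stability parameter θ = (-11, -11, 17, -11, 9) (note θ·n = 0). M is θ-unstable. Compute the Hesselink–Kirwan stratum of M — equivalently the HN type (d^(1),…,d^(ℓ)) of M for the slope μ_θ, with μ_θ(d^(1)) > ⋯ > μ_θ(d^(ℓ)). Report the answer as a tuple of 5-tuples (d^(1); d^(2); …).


Interval decomposition of M: I[1,3], I[1,5], I[3,4]^2.
HN type (ℓ=4): μ^(1)=17; μ^(2)=9; μ^(3)=3; μ^(4)=-11

((0, 0, 1, 0, 0); (0, 0, 0, 0, 1); (0, 0, 3, 3, 0); (2, 2, 0, 0, 0))
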